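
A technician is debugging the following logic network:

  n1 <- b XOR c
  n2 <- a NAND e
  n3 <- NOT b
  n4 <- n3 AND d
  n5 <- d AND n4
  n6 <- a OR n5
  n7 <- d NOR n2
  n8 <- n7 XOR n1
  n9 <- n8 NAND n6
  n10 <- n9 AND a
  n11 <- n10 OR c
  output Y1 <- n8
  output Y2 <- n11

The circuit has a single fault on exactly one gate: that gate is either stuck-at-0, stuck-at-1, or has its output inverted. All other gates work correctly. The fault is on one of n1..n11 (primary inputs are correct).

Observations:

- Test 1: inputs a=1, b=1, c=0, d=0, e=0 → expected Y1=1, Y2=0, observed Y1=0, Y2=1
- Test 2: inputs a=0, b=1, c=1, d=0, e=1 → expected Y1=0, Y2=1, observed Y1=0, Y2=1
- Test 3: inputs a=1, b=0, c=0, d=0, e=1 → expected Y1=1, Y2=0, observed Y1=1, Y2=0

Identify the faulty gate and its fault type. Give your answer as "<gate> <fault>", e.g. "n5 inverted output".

n1 stuck-at-0

Fault-free values for test 1 (a=1, b=1, c=0, d=0, e=0): n1=1, n2=1, n3=0, n4=0, n5=0, n6=1, n7=0, n8=1, n9=0, n10=0, n11=0, giving Y1=1, Y2=0. Observed Y1=0, Y2=1.
Test 1: faults giving observed Y1=0, Y2=1 are {n1 stuck-at-0, n1 inverted output, n2 stuck-at-0, n2 inverted output, n7 stuck-at-1, n7 inverted output, n8 stuck-at-0, n8 inverted output}.
Test 2 (a=0, b=1, c=1, d=0, e=1): fault-free n1=0, n2=1, n3=0, n4=0, n5=0, n6=0, n7=0, n8=0, n9=1, n10=0, n11=1 → Y1=0, Y2=1; observed Y1=0, Y2=1. Eliminates n1 inverted output, n2 stuck-at-0, n2 inverted output, n7 stuck-at-1, n7 inverted output, n8 inverted output.
Test 3 (a=1, b=0, c=0, d=0, e=1): fault-free n1=0, n2=0, n3=1, n4=0, n5=0, n6=1, n7=1, n8=1, n9=0, n10=0, n11=0 → Y1=1, Y2=0; observed Y1=1, Y2=0. Eliminates n8 stuck-at-0.
Only n1 stuck-at-0 is consistent with every test.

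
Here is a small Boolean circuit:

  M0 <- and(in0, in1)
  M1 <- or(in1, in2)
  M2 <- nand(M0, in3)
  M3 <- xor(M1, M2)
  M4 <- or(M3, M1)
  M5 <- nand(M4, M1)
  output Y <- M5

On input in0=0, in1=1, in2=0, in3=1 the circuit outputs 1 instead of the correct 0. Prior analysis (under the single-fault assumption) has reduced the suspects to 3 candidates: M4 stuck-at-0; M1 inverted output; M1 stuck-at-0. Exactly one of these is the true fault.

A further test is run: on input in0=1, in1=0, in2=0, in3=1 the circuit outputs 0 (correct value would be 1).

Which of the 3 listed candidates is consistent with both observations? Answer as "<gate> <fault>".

Evaluate each candidate on input in0=1, in1=0, in2=0, in3=1:
  M4 stuck-at-0: M0=0, M1=0, M2=1, M3=1, M4=0 [stuck-at-0], M5=1 → 1 — eliminated
  M1 inverted output: M0=0, M1=1 [inverted output], M2=1, M3=0, M4=1, M5=0 → 0 — matches
  M1 stuck-at-0: M0=0, M1=0 [stuck-at-0], M2=1, M3=1, M4=1, M5=1 → 1 — eliminated
Only M1 inverted output reproduces the observed 0.

M1 inverted output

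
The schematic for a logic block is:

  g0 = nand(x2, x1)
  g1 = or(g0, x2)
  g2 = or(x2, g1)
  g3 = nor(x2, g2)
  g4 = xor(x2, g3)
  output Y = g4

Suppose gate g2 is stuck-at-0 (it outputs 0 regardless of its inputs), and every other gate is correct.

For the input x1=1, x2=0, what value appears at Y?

Propagate with g2 forced: g0=1, g1=1, g2=0 [stuck-at-0], g3=1, g4=1.
So Y = 1. (Without the fault it would be 0.)

1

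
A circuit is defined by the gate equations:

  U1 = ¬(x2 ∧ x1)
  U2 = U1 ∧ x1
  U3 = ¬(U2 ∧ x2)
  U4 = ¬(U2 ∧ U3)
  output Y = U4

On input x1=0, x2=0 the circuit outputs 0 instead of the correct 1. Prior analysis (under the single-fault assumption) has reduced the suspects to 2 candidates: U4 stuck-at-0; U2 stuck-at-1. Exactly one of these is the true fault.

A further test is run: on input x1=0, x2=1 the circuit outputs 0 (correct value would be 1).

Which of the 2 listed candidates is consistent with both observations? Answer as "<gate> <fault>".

U4 stuck-at-0

Evaluate each candidate on input x1=0, x2=1:
  U4 stuck-at-0: U1=1, U2=0, U3=1, U4=0 [stuck-at-0] → 0 — matches
  U2 stuck-at-1: U1=1, U2=1 [stuck-at-1], U3=0, U4=1 → 1 — eliminated
Only U4 stuck-at-0 reproduces the observed 0.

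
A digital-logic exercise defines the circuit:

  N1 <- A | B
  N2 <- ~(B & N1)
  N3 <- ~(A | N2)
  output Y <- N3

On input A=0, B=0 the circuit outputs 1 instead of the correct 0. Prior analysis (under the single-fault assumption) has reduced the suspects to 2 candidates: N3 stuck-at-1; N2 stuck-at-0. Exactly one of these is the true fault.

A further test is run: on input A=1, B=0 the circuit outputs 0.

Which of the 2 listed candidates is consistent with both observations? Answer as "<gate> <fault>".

Evaluate each candidate on input A=1, B=0:
  N3 stuck-at-1: N1=1, N2=1, N3=1 [stuck-at-1] → 1 — eliminated
  N2 stuck-at-0: N1=1, N2=0 [stuck-at-0], N3=0 → 0 — matches
Only N2 stuck-at-0 reproduces the observed 0.

N2 stuck-at-0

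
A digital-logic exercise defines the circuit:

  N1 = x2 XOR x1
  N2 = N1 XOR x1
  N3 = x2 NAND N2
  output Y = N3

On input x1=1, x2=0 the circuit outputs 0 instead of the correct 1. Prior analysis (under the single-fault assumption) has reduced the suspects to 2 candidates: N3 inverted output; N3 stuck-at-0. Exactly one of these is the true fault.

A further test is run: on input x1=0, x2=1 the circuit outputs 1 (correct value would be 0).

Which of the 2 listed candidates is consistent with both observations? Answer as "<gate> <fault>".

N3 inverted output

Evaluate each candidate on input x1=0, x2=1:
  N3 inverted output: N1=1, N2=1, N3=1 [inverted output] → 1 — matches
  N3 stuck-at-0: N1=1, N2=1, N3=0 [stuck-at-0] → 0 — eliminated
Only N3 inverted output reproduces the observed 1.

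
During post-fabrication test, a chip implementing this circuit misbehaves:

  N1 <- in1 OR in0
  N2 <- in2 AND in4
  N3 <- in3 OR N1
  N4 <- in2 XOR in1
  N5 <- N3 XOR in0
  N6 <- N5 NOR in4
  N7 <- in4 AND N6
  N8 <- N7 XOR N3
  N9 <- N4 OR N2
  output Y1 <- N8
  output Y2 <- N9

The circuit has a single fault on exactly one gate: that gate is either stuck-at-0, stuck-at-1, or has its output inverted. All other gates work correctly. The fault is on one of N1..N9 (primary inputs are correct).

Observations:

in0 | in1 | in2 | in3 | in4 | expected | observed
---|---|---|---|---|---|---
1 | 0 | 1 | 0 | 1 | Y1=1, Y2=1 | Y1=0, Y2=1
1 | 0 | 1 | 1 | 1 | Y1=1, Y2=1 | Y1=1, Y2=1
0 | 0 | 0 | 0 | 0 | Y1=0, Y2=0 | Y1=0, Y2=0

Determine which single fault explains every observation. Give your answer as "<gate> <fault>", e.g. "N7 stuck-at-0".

Fault-free values for test 1 (in0=1, in1=0, in2=1, in3=0, in4=1): N1=1, N2=1, N3=1, N4=1, N5=0, N6=0, N7=0, N8=1, N9=1, giving Y1=1, Y2=1. Observed Y1=0, Y2=1.
Test 1: faults giving observed Y1=0, Y2=1 are {N1 stuck-at-0, N1 inverted output, N3 stuck-at-0, N3 inverted output, N6 stuck-at-1, N6 inverted output, N7 stuck-at-1, N7 inverted output, N8 stuck-at-0, N8 inverted output}.
Test 2 (in0=1, in1=0, in2=1, in3=1, in4=1): fault-free N1=1, N2=1, N3=1, N4=1, N5=0, N6=0, N7=0, N8=1, N9=1 → Y1=1, Y2=1; observed Y1=1, Y2=1. Eliminates N3 stuck-at-0, N3 inverted output, N6 stuck-at-1, N6 inverted output, N7 stuck-at-1, N7 inverted output, N8 stuck-at-0, N8 inverted output.
Test 3 (in0=0, in1=0, in2=0, in3=0, in4=0): fault-free N1=0, N2=0, N3=0, N4=0, N5=0, N6=1, N7=0, N8=0, N9=0 → Y1=0, Y2=0; observed Y1=0, Y2=0. Eliminates N1 inverted output.
Only N1 stuck-at-0 is consistent with every test.

N1 stuck-at-0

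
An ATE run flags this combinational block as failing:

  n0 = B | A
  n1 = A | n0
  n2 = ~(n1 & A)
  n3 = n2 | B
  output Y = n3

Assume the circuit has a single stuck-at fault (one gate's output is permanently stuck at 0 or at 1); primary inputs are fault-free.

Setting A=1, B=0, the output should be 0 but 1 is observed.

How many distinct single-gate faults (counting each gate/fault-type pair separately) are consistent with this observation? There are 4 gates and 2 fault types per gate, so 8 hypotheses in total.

3

Fault-free: n0=1, n1=1, n2=0, n3=0 → 0. Observed 1.
  n0 stuck-at-0: output 0 ✗
  n0 stuck-at-1: output 0 ✗
  n1 stuck-at-0: output 1 ✓
  n1 stuck-at-1: output 0 ✗
  n2 stuck-at-0: output 0 ✗
  n2 stuck-at-1: output 1 ✓
  n3 stuck-at-0: output 0 ✗
  n3 stuck-at-1: output 1 ✓
Consistent faults: {n1 stuck-at-0, n2 stuck-at-1, n3 stuck-at-1} — 3 in all.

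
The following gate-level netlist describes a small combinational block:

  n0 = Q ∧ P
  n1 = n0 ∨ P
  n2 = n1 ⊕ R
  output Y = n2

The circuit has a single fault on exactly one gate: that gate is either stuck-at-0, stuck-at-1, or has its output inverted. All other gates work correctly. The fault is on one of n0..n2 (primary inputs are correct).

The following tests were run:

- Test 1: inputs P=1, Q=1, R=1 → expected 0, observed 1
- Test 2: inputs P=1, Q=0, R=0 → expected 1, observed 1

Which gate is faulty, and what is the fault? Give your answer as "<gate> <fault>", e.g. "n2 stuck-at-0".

n2 stuck-at-1

Fault-free values for test 1 (P=1, Q=1, R=1): n0=1, n1=1, n2=0, giving Y=0. Observed 1.
Test 1: faults giving observed 1 are {n1 stuck-at-0, n1 inverted output, n2 stuck-at-1, n2 inverted output}.
Test 2 (P=1, Q=0, R=0): fault-free n0=0, n1=1, n2=1 → 1; observed 1. Eliminates n1 stuck-at-0, n1 inverted output, n2 inverted output.
Only n2 stuck-at-1 is consistent with every test.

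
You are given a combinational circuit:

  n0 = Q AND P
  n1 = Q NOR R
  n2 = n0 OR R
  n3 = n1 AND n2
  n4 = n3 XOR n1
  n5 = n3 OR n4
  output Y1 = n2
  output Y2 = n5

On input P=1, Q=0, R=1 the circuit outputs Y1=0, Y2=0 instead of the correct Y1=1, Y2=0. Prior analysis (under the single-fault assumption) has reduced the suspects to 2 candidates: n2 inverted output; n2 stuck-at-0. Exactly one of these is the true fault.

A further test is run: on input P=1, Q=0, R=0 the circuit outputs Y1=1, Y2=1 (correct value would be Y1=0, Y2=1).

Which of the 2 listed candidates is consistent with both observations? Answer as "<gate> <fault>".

n2 inverted output

Evaluate each candidate on input P=1, Q=0, R=0:
  n2 inverted output: n0=0, n1=1, n2=1 [inverted output], n3=1, n4=0, n5=1 → Y1=1, Y2=1 — matches
  n2 stuck-at-0: n0=0, n1=1, n2=0 [stuck-at-0], n3=0, n4=1, n5=1 → Y1=0, Y2=1 — eliminated
Only n2 inverted output reproduces the observed Y1=1, Y2=1.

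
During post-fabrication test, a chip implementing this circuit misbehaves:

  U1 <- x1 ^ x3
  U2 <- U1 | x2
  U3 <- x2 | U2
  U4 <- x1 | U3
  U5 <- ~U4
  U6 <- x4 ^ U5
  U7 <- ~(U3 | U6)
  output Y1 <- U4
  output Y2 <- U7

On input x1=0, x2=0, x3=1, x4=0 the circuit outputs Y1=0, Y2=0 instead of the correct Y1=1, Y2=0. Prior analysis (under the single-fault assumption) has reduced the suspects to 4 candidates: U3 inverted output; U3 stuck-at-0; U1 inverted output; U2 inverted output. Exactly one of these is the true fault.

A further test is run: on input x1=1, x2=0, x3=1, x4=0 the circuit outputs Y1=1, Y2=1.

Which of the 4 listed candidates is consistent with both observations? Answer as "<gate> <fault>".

U3 stuck-at-0

Evaluate each candidate on input x1=1, x2=0, x3=1, x4=0:
  U3 inverted output: U1=0, U2=0, U3=1 [inverted output], U4=1, U5=0, U6=0, U7=0 → Y1=1, Y2=0 — eliminated
  U3 stuck-at-0: U1=0, U2=0, U3=0 [stuck-at-0], U4=1, U5=0, U6=0, U7=1 → Y1=1, Y2=1 — matches
  U1 inverted output: U1=1 [inverted output], U2=1, U3=1, U4=1, U5=0, U6=0, U7=0 → Y1=1, Y2=0 — eliminated
  U2 inverted output: U1=0, U2=1 [inverted output], U3=1, U4=1, U5=0, U6=0, U7=0 → Y1=1, Y2=0 — eliminated
Only U3 stuck-at-0 reproduces the observed Y1=1, Y2=1.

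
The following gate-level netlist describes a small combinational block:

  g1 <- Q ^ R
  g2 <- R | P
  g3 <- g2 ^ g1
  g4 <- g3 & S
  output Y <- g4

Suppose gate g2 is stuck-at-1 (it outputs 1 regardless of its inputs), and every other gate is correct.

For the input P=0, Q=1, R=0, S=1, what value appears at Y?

Propagate with g2 forced: g1=1, g2=1 [stuck-at-1], g3=0, g4=0.
So Y = 0. (Without the fault it would be 1.)

0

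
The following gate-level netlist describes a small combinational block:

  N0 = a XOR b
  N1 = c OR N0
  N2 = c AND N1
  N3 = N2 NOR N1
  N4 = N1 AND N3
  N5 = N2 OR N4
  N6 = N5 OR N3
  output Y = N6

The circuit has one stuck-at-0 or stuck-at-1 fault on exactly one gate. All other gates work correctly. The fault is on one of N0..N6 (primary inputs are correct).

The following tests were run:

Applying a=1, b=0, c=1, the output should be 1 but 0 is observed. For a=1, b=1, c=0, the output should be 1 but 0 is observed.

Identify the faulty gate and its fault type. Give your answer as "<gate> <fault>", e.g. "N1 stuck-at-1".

N6 stuck-at-0

Fault-free values for test 1 (a=1, b=0, c=1): N0=1, N1=1, N2=1, N3=0, N4=0, N5=1, N6=1, giving Y=1. Observed 0.
Test 1: faults giving observed 0 are {N2 stuck-at-0, N5 stuck-at-0, N6 stuck-at-0}.
Test 2 (a=1, b=1, c=0): fault-free N0=0, N1=0, N2=0, N3=1, N4=0, N5=0, N6=1 → 1; observed 0. Eliminates N2 stuck-at-0, N5 stuck-at-0.
Only N6 stuck-at-0 is consistent with every test.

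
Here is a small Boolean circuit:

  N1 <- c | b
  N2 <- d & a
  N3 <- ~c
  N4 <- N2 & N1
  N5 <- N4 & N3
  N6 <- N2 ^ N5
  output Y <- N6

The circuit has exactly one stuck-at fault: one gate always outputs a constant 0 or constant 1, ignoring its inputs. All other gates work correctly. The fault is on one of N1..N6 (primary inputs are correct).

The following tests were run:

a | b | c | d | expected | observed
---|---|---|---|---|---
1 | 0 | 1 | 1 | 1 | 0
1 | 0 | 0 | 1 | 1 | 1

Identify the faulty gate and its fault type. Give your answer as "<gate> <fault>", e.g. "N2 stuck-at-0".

Fault-free values for test 1 (a=1, b=0, c=1, d=1): N1=1, N2=1, N3=0, N4=1, N5=0, N6=1, giving Y=1. Observed 0.
Test 1: faults giving observed 0 are {N2 stuck-at-0, N3 stuck-at-1, N5 stuck-at-1, N6 stuck-at-0}.
Test 2 (a=1, b=0, c=0, d=1): fault-free N1=0, N2=1, N3=1, N4=0, N5=0, N6=1 → 1; observed 1. Eliminates N2 stuck-at-0, N5 stuck-at-1, N6 stuck-at-0.
Only N3 stuck-at-1 is consistent with every test.

N3 stuck-at-1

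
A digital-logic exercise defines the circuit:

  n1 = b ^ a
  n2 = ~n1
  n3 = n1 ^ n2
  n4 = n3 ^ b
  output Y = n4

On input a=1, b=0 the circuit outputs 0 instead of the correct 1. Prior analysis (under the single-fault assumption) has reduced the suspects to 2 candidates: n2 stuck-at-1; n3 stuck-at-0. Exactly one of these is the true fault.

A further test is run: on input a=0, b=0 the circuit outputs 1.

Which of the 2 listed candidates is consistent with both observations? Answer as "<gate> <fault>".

n2 stuck-at-1

Evaluate each candidate on input a=0, b=0:
  n2 stuck-at-1: n1=0, n2=1 [stuck-at-1], n3=1, n4=1 → 1 — matches
  n3 stuck-at-0: n1=0, n2=1, n3=0 [stuck-at-0], n4=0 → 0 — eliminated
Only n2 stuck-at-1 reproduces the observed 1.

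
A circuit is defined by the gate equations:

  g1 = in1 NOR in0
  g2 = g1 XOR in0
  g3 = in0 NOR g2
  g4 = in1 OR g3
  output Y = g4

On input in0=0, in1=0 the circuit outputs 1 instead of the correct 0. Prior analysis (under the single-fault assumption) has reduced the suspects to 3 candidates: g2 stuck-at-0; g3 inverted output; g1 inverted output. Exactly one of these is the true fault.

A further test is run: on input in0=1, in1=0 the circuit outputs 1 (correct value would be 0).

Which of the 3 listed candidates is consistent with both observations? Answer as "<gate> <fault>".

g3 inverted output

Evaluate each candidate on input in0=1, in1=0:
  g2 stuck-at-0: g1=0, g2=0 [stuck-at-0], g3=0, g4=0 → 0 — eliminated
  g3 inverted output: g1=0, g2=1, g3=1 [inverted output], g4=1 → 1 — matches
  g1 inverted output: g1=1 [inverted output], g2=0, g3=0, g4=0 → 0 — eliminated
Only g3 inverted output reproduces the observed 1.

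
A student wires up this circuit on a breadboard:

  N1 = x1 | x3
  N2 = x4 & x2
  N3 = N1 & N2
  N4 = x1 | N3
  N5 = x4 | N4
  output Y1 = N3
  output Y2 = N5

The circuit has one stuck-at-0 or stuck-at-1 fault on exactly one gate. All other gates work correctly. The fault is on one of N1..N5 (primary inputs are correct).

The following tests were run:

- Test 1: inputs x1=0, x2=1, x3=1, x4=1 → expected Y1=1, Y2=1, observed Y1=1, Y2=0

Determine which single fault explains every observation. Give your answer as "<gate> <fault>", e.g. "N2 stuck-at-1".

Fault-free values for test 1 (x1=0, x2=1, x3=1, x4=1): N1=1, N2=1, N3=1, N4=1, N5=1, giving Y1=1, Y2=1. Observed Y1=1, Y2=0.
Test 1: faults giving observed Y1=1, Y2=0 are {N5 stuck-at-0}.
Only N5 stuck-at-0 is consistent with every test.

N5 stuck-at-0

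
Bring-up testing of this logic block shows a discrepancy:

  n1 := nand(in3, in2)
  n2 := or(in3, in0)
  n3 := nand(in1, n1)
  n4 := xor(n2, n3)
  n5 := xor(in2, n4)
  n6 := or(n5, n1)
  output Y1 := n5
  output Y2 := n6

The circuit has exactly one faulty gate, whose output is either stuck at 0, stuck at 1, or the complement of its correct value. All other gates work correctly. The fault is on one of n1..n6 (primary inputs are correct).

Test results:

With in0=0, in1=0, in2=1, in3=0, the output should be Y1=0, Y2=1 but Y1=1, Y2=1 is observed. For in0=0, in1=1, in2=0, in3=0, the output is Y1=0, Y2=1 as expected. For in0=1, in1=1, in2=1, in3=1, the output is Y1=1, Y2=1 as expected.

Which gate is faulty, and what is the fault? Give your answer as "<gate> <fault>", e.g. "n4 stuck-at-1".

n4 stuck-at-0

Fault-free values for test 1 (in0=0, in1=0, in2=1, in3=0): n1=1, n2=0, n3=1, n4=1, n5=0, n6=1, giving Y1=0, Y2=1. Observed Y1=1, Y2=1.
Test 1: faults giving observed Y1=1, Y2=1 are {n2 stuck-at-1, n2 inverted output, n3 stuck-at-0, n3 inverted output, n4 stuck-at-0, n4 inverted output, n5 stuck-at-1, n5 inverted output}.
Test 2 (in0=0, in1=1, in2=0, in3=0): fault-free n1=1, n2=0, n3=0, n4=0, n5=0, n6=1 → Y1=0, Y2=1; observed Y1=0, Y2=1. Eliminates n2 stuck-at-1, n2 inverted output, n3 inverted output, n4 inverted output, n5 stuck-at-1, n5 inverted output.
Test 3 (in0=1, in1=1, in2=1, in3=1): fault-free n1=0, n2=1, n3=1, n4=0, n5=1, n6=1 → Y1=1, Y2=1; observed Y1=1, Y2=1. Eliminates n3 stuck-at-0.
Only n4 stuck-at-0 is consistent with every test.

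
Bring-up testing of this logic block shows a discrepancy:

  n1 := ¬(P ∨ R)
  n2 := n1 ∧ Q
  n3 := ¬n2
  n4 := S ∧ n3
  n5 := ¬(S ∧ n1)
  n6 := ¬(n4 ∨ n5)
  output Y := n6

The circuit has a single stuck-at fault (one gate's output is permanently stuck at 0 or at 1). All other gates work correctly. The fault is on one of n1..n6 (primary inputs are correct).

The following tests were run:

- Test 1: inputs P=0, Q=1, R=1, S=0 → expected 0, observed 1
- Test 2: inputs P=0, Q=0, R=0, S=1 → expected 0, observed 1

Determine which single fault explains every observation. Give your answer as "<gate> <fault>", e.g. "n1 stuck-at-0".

n6 stuck-at-1

Fault-free values for test 1 (P=0, Q=1, R=1, S=0): n1=0, n2=0, n3=1, n4=0, n5=1, n6=0, giving Y=0. Observed 1.
Test 1: faults giving observed 1 are {n5 stuck-at-0, n6 stuck-at-1}.
Test 2 (P=0, Q=0, R=0, S=1): fault-free n1=1, n2=0, n3=1, n4=1, n5=0, n6=0 → 0; observed 1. Eliminates n5 stuck-at-0.
Only n6 stuck-at-1 is consistent with every test.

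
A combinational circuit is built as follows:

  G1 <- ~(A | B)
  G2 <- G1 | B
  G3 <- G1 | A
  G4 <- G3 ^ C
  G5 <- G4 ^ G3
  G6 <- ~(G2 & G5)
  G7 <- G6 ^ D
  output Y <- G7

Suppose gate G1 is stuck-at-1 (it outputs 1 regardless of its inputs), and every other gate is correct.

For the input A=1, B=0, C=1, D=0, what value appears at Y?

Propagate with G1 forced: G1=1 [stuck-at-1], G2=1, G3=1, G4=0, G5=1, G6=0, G7=0.
So Y = 0. (Without the fault it would be 1.)

0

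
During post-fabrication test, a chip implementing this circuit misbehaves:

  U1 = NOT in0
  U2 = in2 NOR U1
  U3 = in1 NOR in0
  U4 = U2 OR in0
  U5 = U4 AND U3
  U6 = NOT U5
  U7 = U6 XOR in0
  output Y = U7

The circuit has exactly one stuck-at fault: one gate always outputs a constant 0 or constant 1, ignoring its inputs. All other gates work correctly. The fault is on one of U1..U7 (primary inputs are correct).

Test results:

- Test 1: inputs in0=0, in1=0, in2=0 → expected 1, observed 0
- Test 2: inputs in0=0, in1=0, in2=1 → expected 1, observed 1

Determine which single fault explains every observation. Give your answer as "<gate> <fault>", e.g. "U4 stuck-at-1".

Fault-free values for test 1 (in0=0, in1=0, in2=0): U1=1, U2=0, U3=1, U4=0, U5=0, U6=1, U7=1, giving Y=1. Observed 0.
Test 1: faults giving observed 0 are {U1 stuck-at-0, U2 stuck-at-1, U4 stuck-at-1, U5 stuck-at-1, U6 stuck-at-0, U7 stuck-at-0}.
Test 2 (in0=0, in1=0, in2=1): fault-free U1=1, U2=0, U3=1, U4=0, U5=0, U6=1, U7=1 → 1; observed 1. Eliminates U2 stuck-at-1, U4 stuck-at-1, U5 stuck-at-1, U6 stuck-at-0, U7 stuck-at-0.
Only U1 stuck-at-0 is consistent with every test.

U1 stuck-at-0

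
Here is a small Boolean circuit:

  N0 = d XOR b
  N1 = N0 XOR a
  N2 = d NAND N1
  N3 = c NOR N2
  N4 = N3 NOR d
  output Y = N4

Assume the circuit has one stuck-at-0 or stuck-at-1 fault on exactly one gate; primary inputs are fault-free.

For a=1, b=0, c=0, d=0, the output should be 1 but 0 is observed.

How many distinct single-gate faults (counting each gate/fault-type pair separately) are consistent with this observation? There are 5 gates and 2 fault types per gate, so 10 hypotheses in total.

Fault-free: N0=0, N1=1, N2=1, N3=0, N4=1 → 1. Observed 0.
  N0 stuck-at-0: output 1 ✗
  N0 stuck-at-1: output 1 ✗
  N1 stuck-at-0: output 1 ✗
  N1 stuck-at-1: output 1 ✗
  N2 stuck-at-0: output 0 ✓
  N2 stuck-at-1: output 1 ✗
  N3 stuck-at-0: output 1 ✗
  N3 stuck-at-1: output 0 ✓
  N4 stuck-at-0: output 0 ✓
  N4 stuck-at-1: output 1 ✗
Consistent faults: {N2 stuck-at-0, N3 stuck-at-1, N4 stuck-at-0} — 3 in all.

3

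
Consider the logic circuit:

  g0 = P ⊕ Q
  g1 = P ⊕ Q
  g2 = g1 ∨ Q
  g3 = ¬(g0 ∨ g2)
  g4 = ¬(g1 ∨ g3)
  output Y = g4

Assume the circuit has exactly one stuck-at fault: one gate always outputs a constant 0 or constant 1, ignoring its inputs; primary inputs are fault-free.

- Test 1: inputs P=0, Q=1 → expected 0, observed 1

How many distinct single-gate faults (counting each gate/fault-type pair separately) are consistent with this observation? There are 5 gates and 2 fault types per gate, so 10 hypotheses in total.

Fault-free: g0=1, g1=1, g2=1, g3=0, g4=0 → 0. Observed 1.
  g0 stuck-at-0: output 0 ✗
  g0 stuck-at-1: output 0 ✗
  g1 stuck-at-0: output 1 ✓
  g1 stuck-at-1: output 0 ✗
  g2 stuck-at-0: output 0 ✗
  g2 stuck-at-1: output 0 ✗
  g3 stuck-at-0: output 0 ✗
  g3 stuck-at-1: output 0 ✗
  g4 stuck-at-0: output 0 ✗
  g4 stuck-at-1: output 1 ✓
Consistent faults: {g1 stuck-at-0, g4 stuck-at-1} — 2 in all.

2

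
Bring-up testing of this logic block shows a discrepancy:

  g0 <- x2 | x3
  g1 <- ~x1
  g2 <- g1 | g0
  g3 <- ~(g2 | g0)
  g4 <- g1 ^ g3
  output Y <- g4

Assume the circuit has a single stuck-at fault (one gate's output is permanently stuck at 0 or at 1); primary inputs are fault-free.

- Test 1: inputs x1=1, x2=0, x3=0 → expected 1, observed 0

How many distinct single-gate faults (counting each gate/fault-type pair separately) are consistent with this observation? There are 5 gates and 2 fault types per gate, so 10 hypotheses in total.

4

Fault-free: g0=0, g1=0, g2=0, g3=1, g4=1 → 1. Observed 0.
  g0 stuck-at-0: output 1 ✗
  g0 stuck-at-1: output 0 ✓
  g1 stuck-at-0: output 1 ✗
  g1 stuck-at-1: output 1 ✗
  g2 stuck-at-0: output 1 ✗
  g2 stuck-at-1: output 0 ✓
  g3 stuck-at-0: output 0 ✓
  g3 stuck-at-1: output 1 ✗
  g4 stuck-at-0: output 0 ✓
  g4 stuck-at-1: output 1 ✗
Consistent faults: {g0 stuck-at-1, g2 stuck-at-1, g3 stuck-at-0, g4 stuck-at-0} — 4 in all.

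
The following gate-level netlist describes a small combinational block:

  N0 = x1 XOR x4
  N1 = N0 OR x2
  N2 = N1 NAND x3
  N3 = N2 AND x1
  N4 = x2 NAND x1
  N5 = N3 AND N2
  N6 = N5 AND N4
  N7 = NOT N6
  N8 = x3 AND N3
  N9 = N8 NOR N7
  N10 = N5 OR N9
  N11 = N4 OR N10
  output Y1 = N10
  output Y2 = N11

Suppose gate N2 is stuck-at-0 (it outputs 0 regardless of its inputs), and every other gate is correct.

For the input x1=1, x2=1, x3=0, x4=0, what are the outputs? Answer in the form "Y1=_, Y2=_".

Propagate with N2 forced: N0=1, N1=1, N2=0 [stuck-at-0], N3=0, N4=0, N5=0, N6=0, N7=1, N8=0, N9=0, N10=0, N11=0.
So the outputs are Y1=0, Y2=0. (Without the fault they would be Y1=1, Y2=1.)

Y1=0, Y2=0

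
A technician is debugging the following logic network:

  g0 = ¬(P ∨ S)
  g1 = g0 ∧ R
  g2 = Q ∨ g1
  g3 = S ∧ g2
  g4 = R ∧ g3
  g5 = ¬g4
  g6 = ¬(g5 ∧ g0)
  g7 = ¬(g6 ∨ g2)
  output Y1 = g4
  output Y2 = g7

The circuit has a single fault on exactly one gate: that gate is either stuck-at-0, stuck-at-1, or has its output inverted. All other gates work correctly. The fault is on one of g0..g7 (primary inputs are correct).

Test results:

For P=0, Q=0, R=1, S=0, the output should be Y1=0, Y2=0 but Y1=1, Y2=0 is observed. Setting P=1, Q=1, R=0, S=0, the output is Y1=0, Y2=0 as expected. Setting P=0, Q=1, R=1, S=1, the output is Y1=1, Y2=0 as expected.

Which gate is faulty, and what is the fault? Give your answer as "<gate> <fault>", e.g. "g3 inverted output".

g3 stuck-at-1

Fault-free values for test 1 (P=0, Q=0, R=1, S=0): g0=1, g1=1, g2=1, g3=0, g4=0, g5=1, g6=0, g7=0, giving Y1=0, Y2=0. Observed Y1=1, Y2=0.
Test 1: faults giving observed Y1=1, Y2=0 are {g3 stuck-at-1, g3 inverted output, g4 stuck-at-1, g4 inverted output}.
Test 2 (P=1, Q=1, R=0, S=0): fault-free g0=0, g1=0, g2=1, g3=0, g4=0, g5=1, g6=1, g7=0 → Y1=0, Y2=0; observed Y1=0, Y2=0. Eliminates g4 stuck-at-1, g4 inverted output.
Test 3 (P=0, Q=1, R=1, S=1): fault-free g0=0, g1=0, g2=1, g3=1, g4=1, g5=0, g6=1, g7=0 → Y1=1, Y2=0; observed Y1=1, Y2=0. Eliminates g3 inverted output.
Only g3 stuck-at-1 is consistent with every test.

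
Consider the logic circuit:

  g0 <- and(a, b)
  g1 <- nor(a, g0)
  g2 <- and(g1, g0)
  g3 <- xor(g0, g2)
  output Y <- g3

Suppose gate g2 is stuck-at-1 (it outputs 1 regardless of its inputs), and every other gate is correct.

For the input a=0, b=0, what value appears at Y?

Propagate with g2 forced: g0=0, g1=1, g2=1 [stuck-at-1], g3=1.
So Y = 1. (Without the fault it would be 0.)

1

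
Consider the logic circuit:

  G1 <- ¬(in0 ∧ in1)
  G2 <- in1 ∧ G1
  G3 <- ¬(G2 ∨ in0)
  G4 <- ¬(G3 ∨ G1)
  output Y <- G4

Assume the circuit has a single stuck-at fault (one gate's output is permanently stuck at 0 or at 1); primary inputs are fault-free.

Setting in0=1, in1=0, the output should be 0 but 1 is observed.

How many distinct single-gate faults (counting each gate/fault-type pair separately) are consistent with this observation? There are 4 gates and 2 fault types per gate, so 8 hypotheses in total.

2

Fault-free: G1=1, G2=0, G3=0, G4=0 → 0. Observed 1.
  G1 stuck-at-0: output 1 ✓
  G1 stuck-at-1: output 0 ✗
  G2 stuck-at-0: output 0 ✗
  G2 stuck-at-1: output 0 ✗
  G3 stuck-at-0: output 0 ✗
  G3 stuck-at-1: output 0 ✗
  G4 stuck-at-0: output 0 ✗
  G4 stuck-at-1: output 1 ✓
Consistent faults: {G1 stuck-at-0, G4 stuck-at-1} — 2 in all.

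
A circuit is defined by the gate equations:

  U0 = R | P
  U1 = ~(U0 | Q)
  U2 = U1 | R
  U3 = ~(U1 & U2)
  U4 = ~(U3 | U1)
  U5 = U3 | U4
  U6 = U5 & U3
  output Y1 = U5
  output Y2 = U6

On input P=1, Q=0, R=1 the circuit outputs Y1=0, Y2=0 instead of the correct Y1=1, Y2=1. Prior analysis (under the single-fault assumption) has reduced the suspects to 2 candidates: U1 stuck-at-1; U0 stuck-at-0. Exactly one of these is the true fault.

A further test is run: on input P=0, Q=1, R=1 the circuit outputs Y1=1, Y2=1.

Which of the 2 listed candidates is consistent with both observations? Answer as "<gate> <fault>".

U0 stuck-at-0

Evaluate each candidate on input P=0, Q=1, R=1:
  U1 stuck-at-1: U0=1, U1=1 [stuck-at-1], U2=1, U3=0, U4=0, U5=0, U6=0 → Y1=0, Y2=0 — eliminated
  U0 stuck-at-0: U0=0 [stuck-at-0], U1=0, U2=1, U3=1, U4=0, U5=1, U6=1 → Y1=1, Y2=1 — matches
Only U0 stuck-at-0 reproduces the observed Y1=1, Y2=1.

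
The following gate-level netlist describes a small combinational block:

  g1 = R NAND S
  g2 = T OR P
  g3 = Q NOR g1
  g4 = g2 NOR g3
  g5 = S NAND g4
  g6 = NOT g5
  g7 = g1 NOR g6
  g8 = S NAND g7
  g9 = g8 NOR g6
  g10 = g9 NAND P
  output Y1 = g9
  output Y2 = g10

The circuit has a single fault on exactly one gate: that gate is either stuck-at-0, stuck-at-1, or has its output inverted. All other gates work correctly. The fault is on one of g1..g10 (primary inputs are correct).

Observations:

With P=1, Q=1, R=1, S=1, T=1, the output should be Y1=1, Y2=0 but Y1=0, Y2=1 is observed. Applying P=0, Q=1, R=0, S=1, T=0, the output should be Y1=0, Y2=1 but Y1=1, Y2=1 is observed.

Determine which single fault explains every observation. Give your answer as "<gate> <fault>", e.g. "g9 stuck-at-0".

Fault-free values for test 1 (P=1, Q=1, R=1, S=1, T=1): g1=0, g2=1, g3=0, g4=0, g5=1, g6=0, g7=1, g8=0, g9=1, g10=0, giving Y1=1, Y2=0. Observed Y1=0, Y2=1.
Test 1: faults giving observed Y1=0, Y2=1 are {g1 stuck-at-1, g1 inverted output, g2 stuck-at-0, g2 inverted output, g4 stuck-at-1, g4 inverted output, g5 stuck-at-0, g5 inverted output, g6 stuck-at-1, g6 inverted output, g7 stuck-at-0, g7 inverted output, g8 stuck-at-1, g8 inverted output, g9 stuck-at-0, g9 inverted output}.
Test 2 (P=0, Q=1, R=0, S=1, T=0): fault-free g1=1, g2=0, g3=0, g4=1, g5=0, g6=1, g7=0, g8=1, g9=0, g10=1 → Y1=0, Y2=1; observed Y1=1, Y2=1. Eliminates g1 stuck-at-1, g1 inverted output, g2 stuck-at-0, g2 inverted output, g4 stuck-at-1, g4 inverted output, g5 stuck-at-0, g5 inverted output, g6 stuck-at-1, g6 inverted output, g7 stuck-at-0, g7 inverted output, g8 stuck-at-1, g8 inverted output, g9 stuck-at-0.
Only g9 inverted output is consistent with every test.

g9 inverted output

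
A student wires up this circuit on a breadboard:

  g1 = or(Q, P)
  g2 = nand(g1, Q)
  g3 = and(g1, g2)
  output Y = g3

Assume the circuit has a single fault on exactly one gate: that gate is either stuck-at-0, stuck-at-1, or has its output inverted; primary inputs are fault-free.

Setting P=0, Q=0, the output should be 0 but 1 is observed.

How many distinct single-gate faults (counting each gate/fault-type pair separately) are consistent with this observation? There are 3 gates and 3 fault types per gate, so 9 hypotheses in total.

4

Fault-free: g1=0, g2=1, g3=0 → 0. Observed 1.
  g1 stuck-at-0: output 0 ✗
  g1 stuck-at-1: output 1 ✓
  g1 inverted output: output 1 ✓
  g2 stuck-at-0: output 0 ✗
  g2 stuck-at-1: output 0 ✗
  g2 inverted output: output 0 ✗
  g3 stuck-at-0: output 0 ✗
  g3 stuck-at-1: output 1 ✓
  g3 inverted output: output 1 ✓
Consistent faults: {g1 stuck-at-1, g1 inverted output, g3 stuck-at-1, g3 inverted output} — 4 in all.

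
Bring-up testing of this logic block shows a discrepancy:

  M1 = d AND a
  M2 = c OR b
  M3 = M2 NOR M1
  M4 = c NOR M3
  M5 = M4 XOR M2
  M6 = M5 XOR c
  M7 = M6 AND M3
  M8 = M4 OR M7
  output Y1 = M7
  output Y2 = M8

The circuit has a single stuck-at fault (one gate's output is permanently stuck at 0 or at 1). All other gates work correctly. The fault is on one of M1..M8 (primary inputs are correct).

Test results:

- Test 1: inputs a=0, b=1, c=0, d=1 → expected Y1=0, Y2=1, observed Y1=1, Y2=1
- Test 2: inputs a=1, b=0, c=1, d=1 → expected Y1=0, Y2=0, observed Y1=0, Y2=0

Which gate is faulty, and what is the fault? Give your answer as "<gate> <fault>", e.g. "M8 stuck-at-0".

M3 stuck-at-1

Fault-free values for test 1 (a=0, b=1, c=0, d=1): M1=0, M2=1, M3=0, M4=1, M5=0, M6=0, M7=0, M8=1, giving Y1=0, Y2=1. Observed Y1=1, Y2=1.
Test 1: faults giving observed Y1=1, Y2=1 are {M3 stuck-at-1, M7 stuck-at-1}.
Test 2 (a=1, b=0, c=1, d=1): fault-free M1=1, M2=1, M3=0, M4=0, M5=1, M6=0, M7=0, M8=0 → Y1=0, Y2=0; observed Y1=0, Y2=0. Eliminates M7 stuck-at-1.
Only M3 stuck-at-1 is consistent with every test.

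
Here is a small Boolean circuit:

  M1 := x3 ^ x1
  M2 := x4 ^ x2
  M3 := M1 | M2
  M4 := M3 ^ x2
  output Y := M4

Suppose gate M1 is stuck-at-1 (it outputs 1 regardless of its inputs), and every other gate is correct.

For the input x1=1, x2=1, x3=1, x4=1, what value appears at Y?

0

Propagate with M1 forced: M1=1 [stuck-at-1], M2=0, M3=1, M4=0.
So Y = 0. (Without the fault it would be 1.)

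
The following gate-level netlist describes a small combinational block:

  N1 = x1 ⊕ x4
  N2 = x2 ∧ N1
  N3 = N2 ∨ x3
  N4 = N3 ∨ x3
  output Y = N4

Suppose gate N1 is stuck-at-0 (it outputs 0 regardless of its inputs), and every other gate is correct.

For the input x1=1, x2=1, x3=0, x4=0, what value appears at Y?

Propagate with N1 forced: N1=0 [stuck-at-0], N2=0, N3=0, N4=0.
So Y = 0. (Without the fault it would be 1.)

0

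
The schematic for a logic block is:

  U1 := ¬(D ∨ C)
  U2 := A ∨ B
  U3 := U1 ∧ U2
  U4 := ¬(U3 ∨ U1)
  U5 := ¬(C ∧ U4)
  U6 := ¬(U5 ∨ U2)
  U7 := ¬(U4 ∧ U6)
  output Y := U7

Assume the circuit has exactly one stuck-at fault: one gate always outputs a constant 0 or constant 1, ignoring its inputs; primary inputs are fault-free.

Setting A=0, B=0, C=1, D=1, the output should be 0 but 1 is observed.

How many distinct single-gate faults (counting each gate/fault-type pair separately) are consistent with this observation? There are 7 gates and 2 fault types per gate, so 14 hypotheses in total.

Fault-free: U1=0, U2=0, U3=0, U4=1, U5=0, U6=1, U7=0 → 0. Observed 1.
  U1 stuck-at-0: output 0 ✗
  U1 stuck-at-1: output 1 ✓
  U2 stuck-at-0: output 0 ✗
  U2 stuck-at-1: output 1 ✓
  U3 stuck-at-0: output 0 ✗
  U3 stuck-at-1: output 1 ✓
  U4 stuck-at-0: output 1 ✓
  U4 stuck-at-1: output 0 ✗
  U5 stuck-at-0: output 0 ✗
  U5 stuck-at-1: output 1 ✓
  U6 stuck-at-0: output 1 ✓
  U6 stuck-at-1: output 0 ✗
  U7 stuck-at-0: output 0 ✗
  U7 stuck-at-1: output 1 ✓
Consistent faults: {U1 stuck-at-1, U2 stuck-at-1, U3 stuck-at-1, U4 stuck-at-0, U5 stuck-at-1, U6 stuck-at-0, U7 stuck-at-1} — 7 in all.

7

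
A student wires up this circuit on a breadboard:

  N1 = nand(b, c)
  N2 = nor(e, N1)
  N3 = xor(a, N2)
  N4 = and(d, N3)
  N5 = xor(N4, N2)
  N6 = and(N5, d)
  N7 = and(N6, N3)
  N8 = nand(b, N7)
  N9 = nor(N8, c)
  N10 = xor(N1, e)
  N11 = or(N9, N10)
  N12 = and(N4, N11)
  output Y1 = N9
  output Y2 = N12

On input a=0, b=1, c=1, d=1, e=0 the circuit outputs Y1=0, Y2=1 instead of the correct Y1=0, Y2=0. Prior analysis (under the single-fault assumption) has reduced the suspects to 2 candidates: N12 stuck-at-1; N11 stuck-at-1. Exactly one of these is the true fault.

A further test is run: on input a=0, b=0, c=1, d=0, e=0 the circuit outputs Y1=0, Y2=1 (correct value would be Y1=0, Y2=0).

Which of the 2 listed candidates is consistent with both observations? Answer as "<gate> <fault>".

N12 stuck-at-1

Evaluate each candidate on input a=0, b=0, c=1, d=0, e=0:
  N12 stuck-at-1: N1=1, N2=0, N3=0, N4=0, N5=0, N6=0, N7=0, N8=1, N9=0, N10=1, N11=1, N12=1 [stuck-at-1] → Y1=0, Y2=1 — matches
  N11 stuck-at-1: N1=1, N2=0, N3=0, N4=0, N5=0, N6=0, N7=0, N8=1, N9=0, N10=1, N11=1 [stuck-at-1], N12=0 → Y1=0, Y2=0 — eliminated
Only N12 stuck-at-1 reproduces the observed Y1=0, Y2=1.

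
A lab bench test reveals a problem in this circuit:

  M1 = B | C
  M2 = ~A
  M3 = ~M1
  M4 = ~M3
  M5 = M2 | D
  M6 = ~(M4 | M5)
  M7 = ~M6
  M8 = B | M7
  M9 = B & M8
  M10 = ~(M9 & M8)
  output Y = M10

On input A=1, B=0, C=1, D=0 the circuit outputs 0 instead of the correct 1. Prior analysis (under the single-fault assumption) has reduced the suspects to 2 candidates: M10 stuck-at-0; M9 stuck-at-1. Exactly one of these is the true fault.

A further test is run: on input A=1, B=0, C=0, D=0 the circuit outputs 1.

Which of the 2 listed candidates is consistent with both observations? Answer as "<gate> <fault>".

Evaluate each candidate on input A=1, B=0, C=0, D=0:
  M10 stuck-at-0: M1=0, M2=0, M3=1, M4=0, M5=0, M6=1, M7=0, M8=0, M9=0, M10=0 [stuck-at-0] → 0 — eliminated
  M9 stuck-at-1: M1=0, M2=0, M3=1, M4=0, M5=0, M6=1, M7=0, M8=0, M9=1 [stuck-at-1], M10=1 → 1 — matches
Only M9 stuck-at-1 reproduces the observed 1.

M9 stuck-at-1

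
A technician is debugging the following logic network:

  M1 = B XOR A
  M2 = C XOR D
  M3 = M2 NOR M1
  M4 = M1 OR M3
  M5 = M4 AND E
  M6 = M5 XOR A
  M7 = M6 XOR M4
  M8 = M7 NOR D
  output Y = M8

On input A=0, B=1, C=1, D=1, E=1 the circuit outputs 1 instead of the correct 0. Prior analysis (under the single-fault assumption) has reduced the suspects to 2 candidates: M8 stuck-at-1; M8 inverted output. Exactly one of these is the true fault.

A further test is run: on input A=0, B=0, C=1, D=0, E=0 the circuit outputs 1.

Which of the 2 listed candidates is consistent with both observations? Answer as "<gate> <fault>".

Evaluate each candidate on input A=0, B=0, C=1, D=0, E=0:
  M8 stuck-at-1: M1=0, M2=1, M3=0, M4=0, M5=0, M6=0, M7=0, M8=1 [stuck-at-1] → 1 — matches
  M8 inverted output: M1=0, M2=1, M3=0, M4=0, M5=0, M6=0, M7=0, M8=0 [inverted output] → 0 — eliminated
Only M8 stuck-at-1 reproduces the observed 1.

M8 stuck-at-1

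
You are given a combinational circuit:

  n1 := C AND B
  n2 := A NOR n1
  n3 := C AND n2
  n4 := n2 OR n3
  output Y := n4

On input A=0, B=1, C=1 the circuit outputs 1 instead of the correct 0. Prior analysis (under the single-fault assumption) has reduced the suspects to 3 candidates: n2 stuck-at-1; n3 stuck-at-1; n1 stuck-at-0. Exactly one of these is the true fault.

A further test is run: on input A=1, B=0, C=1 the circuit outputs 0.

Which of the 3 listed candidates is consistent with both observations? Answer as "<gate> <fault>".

n1 stuck-at-0

Evaluate each candidate on input A=1, B=0, C=1:
  n2 stuck-at-1: n1=0, n2=1 [stuck-at-1], n3=1, n4=1 → 1 — eliminated
  n3 stuck-at-1: n1=0, n2=0, n3=1 [stuck-at-1], n4=1 → 1 — eliminated
  n1 stuck-at-0: n1=0 [stuck-at-0], n2=0, n3=0, n4=0 → 0 — matches
Only n1 stuck-at-0 reproduces the observed 0.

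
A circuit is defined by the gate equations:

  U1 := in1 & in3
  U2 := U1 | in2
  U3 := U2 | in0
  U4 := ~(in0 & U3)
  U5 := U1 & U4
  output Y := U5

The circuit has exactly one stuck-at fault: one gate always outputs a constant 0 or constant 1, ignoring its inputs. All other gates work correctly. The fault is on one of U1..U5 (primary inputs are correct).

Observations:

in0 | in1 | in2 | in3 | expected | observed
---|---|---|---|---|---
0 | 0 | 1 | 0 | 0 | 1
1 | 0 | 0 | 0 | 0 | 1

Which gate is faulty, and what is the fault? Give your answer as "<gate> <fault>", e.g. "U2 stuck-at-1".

U5 stuck-at-1

Fault-free values for test 1 (in0=0, in1=0, in2=1, in3=0): U1=0, U2=1, U3=1, U4=1, U5=0, giving Y=0. Observed 1.
Test 1: faults giving observed 1 are {U1 stuck-at-1, U5 stuck-at-1}.
Test 2 (in0=1, in1=0, in2=0, in3=0): fault-free U1=0, U2=0, U3=1, U4=0, U5=0 → 0; observed 1. Eliminates U1 stuck-at-1.
Only U5 stuck-at-1 is consistent with every test.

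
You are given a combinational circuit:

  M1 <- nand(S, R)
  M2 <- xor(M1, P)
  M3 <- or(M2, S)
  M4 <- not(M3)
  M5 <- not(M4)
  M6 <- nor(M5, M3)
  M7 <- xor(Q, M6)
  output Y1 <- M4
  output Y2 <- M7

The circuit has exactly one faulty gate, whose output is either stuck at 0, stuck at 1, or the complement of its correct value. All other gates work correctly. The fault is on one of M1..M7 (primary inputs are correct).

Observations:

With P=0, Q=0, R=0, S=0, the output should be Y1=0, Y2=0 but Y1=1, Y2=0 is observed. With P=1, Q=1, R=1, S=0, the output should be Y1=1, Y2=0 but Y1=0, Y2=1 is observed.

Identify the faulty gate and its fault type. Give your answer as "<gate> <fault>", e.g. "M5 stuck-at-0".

Fault-free values for test 1 (P=0, Q=0, R=0, S=0): M1=1, M2=1, M3=1, M4=0, M5=1, M6=0, M7=0, giving Y1=0, Y2=0. Observed Y1=1, Y2=0.
Test 1: faults giving observed Y1=1, Y2=0 are {M4 stuck-at-1, M4 inverted output}.
Test 2 (P=1, Q=1, R=1, S=0): fault-free M1=1, M2=0, M3=0, M4=1, M5=0, M6=1, M7=0 → Y1=1, Y2=0; observed Y1=0, Y2=1. Eliminates M4 stuck-at-1.
Only M4 inverted output is consistent with every test.

M4 inverted output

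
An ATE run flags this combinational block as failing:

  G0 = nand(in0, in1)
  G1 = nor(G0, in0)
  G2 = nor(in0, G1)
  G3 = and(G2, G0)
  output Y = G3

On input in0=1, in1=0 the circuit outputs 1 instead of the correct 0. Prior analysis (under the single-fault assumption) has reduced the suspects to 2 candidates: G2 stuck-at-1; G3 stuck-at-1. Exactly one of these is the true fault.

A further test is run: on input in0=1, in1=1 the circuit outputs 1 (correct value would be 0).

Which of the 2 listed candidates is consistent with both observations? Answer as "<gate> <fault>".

G3 stuck-at-1

Evaluate each candidate on input in0=1, in1=1:
  G2 stuck-at-1: G0=0, G1=0, G2=1 [stuck-at-1], G3=0 → 0 — eliminated
  G3 stuck-at-1: G0=0, G1=0, G2=0, G3=1 [stuck-at-1] → 1 — matches
Only G3 stuck-at-1 reproduces the observed 1.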